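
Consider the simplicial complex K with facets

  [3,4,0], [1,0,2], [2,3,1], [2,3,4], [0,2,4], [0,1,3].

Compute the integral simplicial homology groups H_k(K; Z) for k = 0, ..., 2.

Take the total order 0 < 1 < 2 < 3 < 4 on the vertex set. Then K (dimension 2) consists of the simplices:

  0-simplices (5): [0], [1], [2], [3], [4]
  1-simplices (9): [0,1], [0,2], [0,3], [0,4], [1,2], [1,3], [2,3], [2,4], [3,4]
  2-simplices (6): [0,1,2], [0,1,3], [0,2,4], [0,3,4], [1,2,3], [2,3,4]

so the chain groups are C_0 ≅ Z^5, C_1 ≅ Z^9, C_2 ≅ Z^6.

The boundary map ∂_1: C_1 → C_0 maps an edge to its endpoints' difference, ∂[p,q] = q − p. For instance
  ∂[0,3] = [3] − [0].
The 5×9 boundary matrix has rank 4 and Smith normal form diag(1,1,1,1).

∂_2: C_2 → C_1 acts by ∂[p,q,r] = [q,r] − [p,r] + [p,q]. For instance
  ∂[0,1,3] = [1,3] − [0,3] + [0,1],
  ∂[1,2,3] = [2,3] − [1,3] + [1,2].
The resulting 9×6 matrix has rank 5, and its Smith normal form has invariant factors (1,1,1,1,1).

Computing H_k = (kernel of ∂_k) / (image of ∂_{k+1}):

  H_0: rank C_0 − rank ∂_1 = 5 − 4 = 1, and the invariant factors of ∂_1 are all 1, so H_0 ≅ Z.
  H_1: rank ker ∂_1 − rank ∂_2 = (9 − 4) − 5 = 0, and the invariant factors of ∂_2 are all 1, so H_1 ≅ 0.
  H_2: rank ker ∂_2 − rank ∂_3 = (6 − 5) − 0 = 1, and there is no ∂_3, so H_2 ≅ Z.

(K is a triangulation of the 2-sphere S^2.)

H_0 ≅ Z,  H_1 = 0,  H_2 ≅ Z.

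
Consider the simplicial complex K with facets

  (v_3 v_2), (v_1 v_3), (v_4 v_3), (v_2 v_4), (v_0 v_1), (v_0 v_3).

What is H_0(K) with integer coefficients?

Take the total order v_0 < v_1 < v_2 < v_3 < v_4 on the vertex set. Then K (dimension 1) consists of the simplices:

  0-simplices (5): [v_0], [v_1], [v_2], [v_3], [v_4]
  1-simplices (6): [v_0,v_1], [v_0,v_3], [v_1,v_3], [v_2,v_3], [v_2,v_4], [v_3,v_4]

Hence C_0 ≅ Z^5, C_1 ≅ Z^6.

∂_1: C_1 → C_0 maps an edge to its endpoints' difference, ∂[p,q] = q − p.
This gives a 5×6 integer matrix of rank 4; reducing to Smith normal form yields diagonal entries (1,1,1,1).

From H_k ≅ ker(∂_k) / im(∂_{k+1}) we obtain:

  H_0: rank C_0 − rank ∂_1 = 5 − 4 = 1, and the invariant factors of ∂_1 are all 1, so H_0 ≅ Z.

H_0 ≅ Z.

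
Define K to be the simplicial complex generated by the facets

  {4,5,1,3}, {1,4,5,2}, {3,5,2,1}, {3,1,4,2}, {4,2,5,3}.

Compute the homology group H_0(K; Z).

H_0 = Z.

Order the vertices as 1 < 2 < 3 < 4 < 5. Listing each simplex with vertices in this order, K has dimension 3 with simplices:

  0-simplices (5): [1], [2], [3], [4], [5]
  1-simplices (10): [1,2], [1,3], [1,4], [1,5], [2,3], [2,4], [2,5], [3,4], [3,5], [4,5]
  2-simplices (10): [1,2,3], [1,2,4], [1,2,5], [1,3,4], [1,3,5], [1,4,5], [2,3,4], [2,3,5], [2,4,5], [3,4,5]
  3-simplices (5): [1,2,3,4], [1,2,3,5], [1,2,4,5], [1,3,4,5], [2,3,4,5]

giving chain groups C_0 ≅ Z^5, C_1 ≅ Z^10, C_2 ≅ Z^10, C_3 ≅ Z^5.

The boundary map ∂_1: C_1 → C_0 maps an edge to its endpoints' difference, ∂[p,q] = q − p.
As a 5×10 matrix over Z this has rank 4, with invariant factors (1,1,1,1).

∂_2: C_2 → C_1 maps a triangle to the signed sum of its edges. For instance
  ∂[1,2,4] = [2,4] − [1,4] + [1,2],
  ∂[1,3,4] = [3,4] − [1,4] + [1,3].
This gives a 10×10 integer matrix of rank 6; reducing to Smith normal form yields diagonal entries (1,1,1,1,1,1).

∂_3: C_3 → C_2 sends each 3-simplex σ to the alternating sum Σ_i (−1)^i (σ with its i-th vertex removed). For instance
  ∂[1,2,4,5] = [2,4,5] − [1,4,5] + [1,2,5] − [1,2,4],
  ∂[1,2,3,4] = [2,3,4] − [1,3,4] + [1,2,4] − [1,2,3].
The 10×5 boundary matrix has rank 4 and Smith normal form diag(1,1,1,1).

Computing H_k = (kernel of ∂_k) / (image of ∂_{k+1}):

  H_0: rank C_0 − rank ∂_1 = 5 − 4 = 1, and the invariant factors of ∂_1 are all 1, so H_0 = Z.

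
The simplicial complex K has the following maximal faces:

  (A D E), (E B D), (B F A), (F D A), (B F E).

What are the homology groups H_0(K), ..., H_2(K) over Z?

H_0 ≅ Z,  H_1 ≅ Z,  H_2 = 0.

Fix the vertex order A < B < D < E < F and write every simplex with vertices in increasing order. Then dim K = 2 and the simplices of K are:

  0-simplices (5): A, B, D, E, F
  1-simplices (10): AB, AD, AE, AF, BD, BE, BF, DE, DF, EF
  2-simplices (5): ABF, ADE, ADF, BDE, BEF

so the chain groups are C_0 ≅ Z^5, C_1 ≅ Z^10, C_2 ≅ Z^5.

∂_1: C_1 → C_0 is given by ∂[p,q] = [q] − [p].
This gives a 5×10 integer matrix of rank 4; reducing to Smith normal form yields diagonal entries (1,1,1,1).

Boundary ∂_2: C_2 → C_1 maps a triangle to the signed sum of its edges. For instance
  ∂BDE = DE − BE + BD,
  ∂ADE = DE − AE + AD.
As a 10×5 matrix over Z this has rank 5, with invariant factors (1,1,1,1,1).

From H_k ≅ ker(∂_k) / im(∂_{k+1}) we obtain:

  H_0: rank C_0 − rank ∂_1 = 5 − 4 = 1, and the invariant factors of ∂_1 are all 1, so H_0 = Z.
  H_1: rank ker ∂_1 − rank ∂_2 = (10 − 4) − 5 = 1, and the invariant factors of ∂_2 are all 1, so H_1 = Z.
  H_2: rank ker ∂_2 − rank ∂_3 = (5 − 5) − 0 = 0, and there is no ∂_3, so H_2 = 0.

(K is a triangulation of the Möbius band.)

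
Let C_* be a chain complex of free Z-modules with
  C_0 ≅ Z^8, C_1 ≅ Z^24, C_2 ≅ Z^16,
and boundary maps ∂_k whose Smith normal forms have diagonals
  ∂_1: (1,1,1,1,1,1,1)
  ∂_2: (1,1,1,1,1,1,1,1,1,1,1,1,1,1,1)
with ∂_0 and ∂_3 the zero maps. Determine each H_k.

H_0: b_0 = 8 − 0 − 7 = 1; torsion from ∂_1 factors > 1: none. So H_0 ≅ Z.
H_1: b_1 = 24 − 7 − 15 = 2; torsion from ∂_2 factors > 1: none. So H_1 ≅ Z^2.
H_2: b_2 = 16 − 15 − 0 = 1; torsion from ∂_3 factors > 1: none. So H_2 ≅ Z.

H_0 ≅ Z,  H_1 ≅ Z^2,  H_2 ≅ Z.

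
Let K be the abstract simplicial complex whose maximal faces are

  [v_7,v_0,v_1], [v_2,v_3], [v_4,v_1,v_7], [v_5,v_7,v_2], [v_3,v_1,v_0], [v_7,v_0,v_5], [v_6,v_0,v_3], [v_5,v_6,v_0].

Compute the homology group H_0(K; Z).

H_0 = Z.

Fix the vertex order v_0 < v_1 < v_2 < v_3 < v_4 < v_5 < v_6 < v_7 and write every simplex with vertices in increasing order. Then dim K = 2 and the simplices of K are:

  0-simplices (8): [v_0], [v_1], [v_2], [v_3], [v_4], [v_5], [v_6], [v_7]
  1-simplices (15): (15 of them)
  2-simplices (7): [v_0,v_1,v_3], [v_0,v_1,v_7], [v_0,v_3,v_6], [v_0,v_5,v_6], [v_0,v_5,v_7], [v_1,v_4,v_7], [v_2,v_5,v_7]

so the chain groups are C_0 ≅ Z^8, C_1 ≅ Z^15, C_2 ≅ Z^7.

Boundary ∂_1: C_1 → C_0 sends each edge [p,q] (with p < q) to q − p.
As a 8×15 matrix over Z this has rank 7, with invariant factors (1,1,1,1,1,1,1).

∂_2: C_2 → C_1 maps a triangle to the signed sum of its edges. For instance
  ∂[v_2,v_5,v_7] = [v_5,v_7] − [v_2,v_7] + [v_2,v_5],
  ∂[v_0,v_3,v_6] = [v_3,v_6] − [v_0,v_6] + [v_0,v_3].
The resulting 15×7 matrix has rank 7, and its Smith normal form has invariant factors (1,1,1,1,1,1,1).

Computing H_k = (kernel of ∂_k) / (image of ∂_{k+1}):

  H_0: rank C_0 − rank ∂_1 = 8 − 7 = 1, and the invariant factors of ∂_1 are all 1, so H_0 ≅ Z.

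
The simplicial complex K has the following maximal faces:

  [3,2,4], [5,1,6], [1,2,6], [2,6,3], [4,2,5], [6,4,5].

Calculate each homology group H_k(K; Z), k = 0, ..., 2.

H_0 = Z,  H_1 = Z,  H_2 = 0.

Take the total order 1 < 2 < 3 < 4 < 5 < 6 on the vertex set. Then K (dimension 2) consists of the simplices:

  0-simplices (6): [1], [2], [3], [4], [5], [6]
  1-simplices (12): [1,2], [1,5], [1,6], [2,3], [2,4], [2,5], [2,6], [3,4], [3,6], [4,5], [4,6], [5,6]
  2-simplices (6): [1,2,6], [1,5,6], [2,3,4], [2,3,6], [2,4,5], [4,5,6]

giving chain groups C_0 ≅ Z^6, C_1 ≅ Z^12, C_2 ≅ Z^6.

∂_1: C_1 → C_0 maps an edge to its endpoints' difference, ∂[p,q] = q − p.
This gives a 6×12 integer matrix of rank 5; reducing to Smith normal form yields diagonal entries (1,1,1,1,1).

Boundary ∂_2: C_2 → C_1 maps a triangle to the signed sum of its edges. For instance
  ∂[2,4,5] = [4,5] − [2,5] + [2,4],
  ∂[2,3,4] = [3,4] − [2,4] + [2,3].
This gives a 12×6 integer matrix of rank 6; reducing to Smith normal form yields diagonal entries (1,1,1,1,1,1).

From H_k ≅ ker(∂_k) / im(∂_{k+1}) we obtain:

  H_0: rank C_0 − rank ∂_1 = 6 − 5 = 1, and the invariant factors of ∂_1 are all 1, so H_0 = Z.
  H_1: rank ker ∂_1 − rank ∂_2 = (12 − 5) − 6 = 1, and the invariant factors of ∂_2 are all 1, so H_1 = Z.
  H_2: rank ker ∂_2 − rank ∂_3 = (6 − 6) − 0 = 0, and there is no ∂_3, so H_2 = 0.

(K is a triangulation of the cylinder S^1 x I.)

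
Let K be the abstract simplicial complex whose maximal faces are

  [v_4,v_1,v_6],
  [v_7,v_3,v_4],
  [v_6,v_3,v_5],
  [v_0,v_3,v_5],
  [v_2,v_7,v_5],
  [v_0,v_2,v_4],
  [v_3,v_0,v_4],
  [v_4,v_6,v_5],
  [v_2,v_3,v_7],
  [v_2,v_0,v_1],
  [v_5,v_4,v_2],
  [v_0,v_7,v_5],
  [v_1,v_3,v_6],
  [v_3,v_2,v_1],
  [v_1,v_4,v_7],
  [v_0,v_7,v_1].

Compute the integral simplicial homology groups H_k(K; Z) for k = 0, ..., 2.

H_0 ≅ Z,  H_1 ≅ Z^2,  H_2 ≅ Z.

Order the vertices as v_0 < v_1 < v_2 < v_3 < v_4 < v_5 < v_6 < v_7. Listing each simplex with vertices in this order, K has dimension 2 with simplices:

  0-simplices (8): [v_0], [v_1], [v_2], [v_3], [v_4], [v_5], [v_6], [v_7]
  1-simplices (24): (24 of them)
  2-simplices (16): (16 of them)

giving chain groups C_0 ≅ Z^8, C_1 ≅ Z^24, C_2 ≅ Z^16.

Boundary ∂_1: C_1 → C_0 maps an edge to its endpoints' difference, ∂[p,q] = q − p. For instance
  ∂[v_5,v_6] = [v_6] − [v_5].
This gives a 8×24 integer matrix of rank 7; reducing to Smith normal form yields diagonal entries (1,1,1,1,1,1,1).

∂_2: C_2 → C_1 sends each 2-simplex [p,q,r] to [q,r] − [p,r] + [p,q]. For instance
  ∂[v_0,v_2,v_4] = [v_2,v_4] − [v_0,v_4] + [v_0,v_2],
  ∂[v_2,v_4,v_5] = [v_4,v_5] − [v_2,v_5] + [v_2,v_4].
The 24×16 boundary matrix has rank 15 and Smith normal form diag(1,1,1,1,1,1,1,1,1,1,1,1,1,1,1).

Computing H_k = (kernel of ∂_k) / (image of ∂_{k+1}):

  H_0: rank C_0 − rank ∂_1 = 8 − 7 = 1, and the invariant factors of ∂_1 are all 1, so H_0 = Z.
  H_1: rank ker ∂_1 − rank ∂_2 = (24 − 7) − 15 = 2, and the invariant factors of ∂_2 are all 1, so H_1 = Z^2.
  H_2: rank ker ∂_2 − rank ∂_3 = (16 − 15) − 0 = 1, and there is no ∂_3, so H_2 = Z.

As a check, the Euler characteristic is 8 − 24 + 16 = 0, which agrees with 1 − 2 + 1 = 0.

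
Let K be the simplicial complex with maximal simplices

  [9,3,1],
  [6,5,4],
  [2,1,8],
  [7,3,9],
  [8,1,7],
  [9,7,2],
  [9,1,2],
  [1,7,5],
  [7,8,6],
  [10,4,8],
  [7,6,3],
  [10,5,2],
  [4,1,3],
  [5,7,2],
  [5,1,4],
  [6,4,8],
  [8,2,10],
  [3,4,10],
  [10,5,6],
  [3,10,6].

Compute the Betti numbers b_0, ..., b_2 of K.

K has 10 vertices, 30 edges, 20 triangles.
rank ∂_0 = 0, rank ∂_1 = 9 ⇒ b_0 = 10 − 0 − 9 = 1; all invariant factors of ∂_1 are 1 so no torsion. So H_0 ≅ Z.
rank ∂_1 = 9, rank ∂_2 = 20 ⇒ b_1 = 30 − 9 − 20 = 1; ∂_2 has invariant factor(s) [2] giving torsion. So H_1 ≅ Z ⊕ Z/2Z.
rank ∂_2 = 20, rank ∂_3 = 0 ⇒ b_2 = 20 − 20 − 0 = 0. So H_2 ≅ 0.

b_0 = 1, b_1 = 1, b_2 = 0.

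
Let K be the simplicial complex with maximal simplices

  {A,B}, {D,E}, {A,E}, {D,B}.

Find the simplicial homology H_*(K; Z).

Fix the vertex order A < B < D < E and write every simplex with vertices in increasing order. Then dim K = 1 and the simplices of K are:

  0-simplices (4): A, B, D, E
  1-simplices (4): AB, AE, BD, DE

so the chain groups are C_0 ≅ Z^4, C_1 ≅ Z^4.

∂_1: C_1 → C_0 maps an edge to its endpoints' difference, ∂[p,q] = q − p. For instance
  ∂AE = E − A.
The resulting 4×4 matrix has rank 3, and its Smith normal form has invariant factors (1,1,1).

Reading off H_k = ker ∂_k / im ∂_{k+1}:

  H_0: rank C_0 − rank ∂_1 = 4 − 3 = 1, and the invariant factors of ∂_1 are all 1, so H_0 ≅ Z.
  H_1: rank ker ∂_1 − rank ∂_2 = (4 − 3) − 0 = 1, and there is no ∂_2, so H_1 ≅ Z.

H_0 = Z,  H_1 = Z.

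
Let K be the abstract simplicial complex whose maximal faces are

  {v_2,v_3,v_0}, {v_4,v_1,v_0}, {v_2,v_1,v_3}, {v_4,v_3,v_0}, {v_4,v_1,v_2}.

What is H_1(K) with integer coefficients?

We work with the vertex ordering v_0 < v_1 < v_2 < v_3 < v_4. The simplices of K, each written with vertices in increasing order, are:

  0-simplices (5): [v_0], [v_1], [v_2], [v_3], [v_4]
  1-simplices (10): [v_0,v_1], [v_0,v_2], [v_0,v_3], [v_0,v_4], [v_1,v_2], [v_1,v_3], [v_1,v_4], [v_2,v_3], [v_2,v_4], [v_3,v_4]
  2-simplices (5): [v_0,v_1,v_4], [v_0,v_2,v_3], [v_0,v_3,v_4], [v_1,v_2,v_3], [v_1,v_2,v_4]

so the chain groups are C_0 ≅ Z^5, C_1 ≅ Z^10, C_2 ≅ Z^5.

The boundary map ∂_1: C_1 → C_0 sends each edge [p,q] (with p < q) to q − p.
As a 5×10 matrix over Z this has rank 4, with invariant factors (1,1,1,1).

The boundary map ∂_2: C_2 → C_1 sends each 2-simplex [p,q,r] to [q,r] − [p,r] + [p,q]. For instance
  ∂[v_1,v_2,v_4] = [v_2,v_4] − [v_1,v_4] + [v_1,v_2],
  ∂[v_0,v_3,v_4] = [v_3,v_4] − [v_0,v_4] + [v_0,v_3].
As a 10×5 matrix over Z this has rank 5, with invariant factors (1,1,1,1,1).

Now H_k = ker ∂_k / im ∂_{k+1}, so:

  H_1: rank ker ∂_1 − rank ∂_2 = (10 − 4) − 5 = 1, and the invariant factors of ∂_2 are all 1, so H_1 = Z.

(K is a triangulation of the Möbius band.)

H_1 ≅ Z.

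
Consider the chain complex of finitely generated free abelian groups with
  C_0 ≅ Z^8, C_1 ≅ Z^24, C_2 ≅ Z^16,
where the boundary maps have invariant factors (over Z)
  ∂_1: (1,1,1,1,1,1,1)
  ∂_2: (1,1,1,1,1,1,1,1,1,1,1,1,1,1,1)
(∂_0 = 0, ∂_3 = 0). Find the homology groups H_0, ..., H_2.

H_0: b_0 = 8 − 0 − 7 = 1; torsion from ∂_1 factors > 1: none. So H_0 = Z.
H_1: b_1 = 24 − 7 − 15 = 2; torsion from ∂_2 factors > 1: none. So H_1 = Z^2.
H_2: b_2 = 16 − 15 − 0 = 1; torsion from ∂_3 factors > 1: none. So H_2 = Z.

H_0 = Z,  H_1 = Z^2,  H_2 = Z.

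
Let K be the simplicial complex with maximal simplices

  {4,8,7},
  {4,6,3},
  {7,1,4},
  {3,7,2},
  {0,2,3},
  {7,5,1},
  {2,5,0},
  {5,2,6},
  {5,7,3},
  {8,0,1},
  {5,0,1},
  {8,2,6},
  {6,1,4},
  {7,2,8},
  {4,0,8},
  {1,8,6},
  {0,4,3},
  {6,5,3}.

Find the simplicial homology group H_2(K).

K has 9 vertices, 27 edges, 18 triangles.
rank ∂_2 = 18, rank ∂_3 = 0 ⇒ b_2 = 18 − 18 − 0 = 0. So H_2 = 0.

H_2 ≅ 0.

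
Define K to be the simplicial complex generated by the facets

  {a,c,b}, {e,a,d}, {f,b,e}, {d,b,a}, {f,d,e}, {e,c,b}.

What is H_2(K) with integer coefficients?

H_2 = 0.

Take the total order a < b < c < d < e < f on the vertex set. Then K (dimension 2) consists of the simplices:

  0-simplices (6): a, b, c, d, e, f
  1-simplices (12): ab, ac, ad, ae, bc, bd, be, bf, ce, de, df, ef
  2-simplices (6): abc, abd, ade, bce, bef, def

giving chain groups C_0 ≅ Z^6, C_1 ≅ Z^12, C_2 ≅ Z^6.

Boundary ∂_1: C_1 → C_0 maps an edge to its endpoints' difference, ∂[p,q] = q − p. For instance
  ∂ab = b − a.
The 6×12 boundary matrix has rank 5 and Smith normal form diag(1,1,1,1,1).

The boundary map ∂_2: C_2 → C_1 acts by ∂[p,q,r] = [q,r] − [p,r] + [p,q]. For instance
  ∂bef = ef − bf + be,
  ∂bce = ce − be + bc.
The 12×6 boundary matrix has rank 6 and Smith normal form diag(1,1,1,1,1,1).

From H_k ≅ ker(∂_k) / im(∂_{k+1}) we obtain:

  H_2: rank ker ∂_2 − rank ∂_3 = (6 − 6) − 0 = 0, and there is no ∂_3, so H_2 ≅ 0.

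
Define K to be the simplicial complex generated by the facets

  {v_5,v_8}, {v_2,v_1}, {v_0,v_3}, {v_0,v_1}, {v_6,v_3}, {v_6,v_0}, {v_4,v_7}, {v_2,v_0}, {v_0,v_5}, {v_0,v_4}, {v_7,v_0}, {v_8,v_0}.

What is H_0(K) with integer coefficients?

Fix the vertex order v_0 < v_1 < v_2 < v_3 < v_4 < v_5 < v_6 < v_7 < v_8 and write every simplex with vertices in increasing order. Then dim K = 1 and the simplices of K are:

  0-simplices (9): [v_0], [v_1], [v_2], [v_3], [v_4], [v_5], [v_6], [v_7], [v_8]
  1-simplices (12): [v_0,v_1], [v_0,v_2], [v_0,v_3], [v_0,v_4], [v_0,v_5], [v_0,v_6], [v_0,v_7], [v_0,v_8], [v_1,v_2], [v_3,v_6], [v_4,v_7], [v_5,v_8]

giving chain groups C_0 ≅ Z^9, C_1 ≅ Z^12.

∂_1: C_1 → C_0 is given by ∂[p,q] = [q] − [p]. For instance
  ∂[v_0,v_1] = [v_1] − [v_0].
The resulting 9×12 matrix has rank 8, and its Smith normal form has invariant factors (1,1,1,1,1,1,1,1).

Now H_k = ker ∂_k / im ∂_{k+1}, so:

  H_0: rank C_0 − rank ∂_1 = 9 − 8 = 1, and the invariant factors of ∂_1 are all 1, so H_0 ≅ Z.

(K is a triangulation of a wedge of 4 circles.)

H_0 ≅ Z.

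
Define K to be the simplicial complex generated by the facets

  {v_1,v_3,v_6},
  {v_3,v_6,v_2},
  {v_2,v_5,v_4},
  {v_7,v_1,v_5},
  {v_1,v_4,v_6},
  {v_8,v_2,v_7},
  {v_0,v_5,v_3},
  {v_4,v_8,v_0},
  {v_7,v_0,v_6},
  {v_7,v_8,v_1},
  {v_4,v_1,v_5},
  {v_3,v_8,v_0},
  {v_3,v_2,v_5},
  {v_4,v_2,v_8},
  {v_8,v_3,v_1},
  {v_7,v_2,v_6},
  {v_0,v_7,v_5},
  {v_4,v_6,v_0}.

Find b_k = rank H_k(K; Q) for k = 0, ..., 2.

b_0 = 1, b_1 = 2, b_2 = 1.

We work with the vertex ordering v_0 < v_1 < v_2 < v_3 < v_4 < v_5 < v_6 < v_7 < v_8. The simplices of K, each written with vertices in increasing order, are:

  0-simplices (9): [v_0], [v_1], [v_2], [v_3], [v_4], [v_5], [v_6], [v_7], [v_8]
  1-simplices (27): (27 of them)
  2-simplices (18): (18 of them)

giving chain groups C_0 ≅ Z^9, C_1 ≅ Z^27, C_2 ≅ Z^18.

The boundary map ∂_1: C_1 → C_0 maps an edge to its endpoints' difference, ∂[p,q] = q − p.
This gives a 9×27 integer matrix of rank 8; reducing to Smith normal form yields diagonal entries (1,1,1,1,1,1,1,1).

Boundary ∂_2: C_2 → C_1 maps a triangle to the signed sum of its edges. For instance
  ∂[v_0,v_6,v_7] = [v_6,v_7] − [v_0,v_7] + [v_0,v_6],
  ∂[v_2,v_6,v_7] = [v_6,v_7] − [v_2,v_7] + [v_2,v_6].
This gives a 27×18 integer matrix of rank 17; reducing to Smith normal form yields diagonal entries (1,1,1,1,1,1,1,1,1,1,1,1,1,1,1,1,1).

Computing H_k = (kernel of ∂_k) / (image of ∂_{k+1}):

  H_0: rank C_0 − rank ∂_1 = 9 − 8 = 1, and the invariant factors of ∂_1 are all 1, so H_0 ≅ Z.
  H_1: rank ker ∂_1 − rank ∂_2 = (27 − 8) − 17 = 2, and the invariant factors of ∂_2 are all 1, so H_1 ≅ Z^2.
  H_2: rank ker ∂_2 − rank ∂_3 = (18 − 17) − 0 = 1, and there is no ∂_3, so H_2 ≅ Z.

Hence the Betti numbers are b_0 = 1, b_1 = 2, b_2 = 1.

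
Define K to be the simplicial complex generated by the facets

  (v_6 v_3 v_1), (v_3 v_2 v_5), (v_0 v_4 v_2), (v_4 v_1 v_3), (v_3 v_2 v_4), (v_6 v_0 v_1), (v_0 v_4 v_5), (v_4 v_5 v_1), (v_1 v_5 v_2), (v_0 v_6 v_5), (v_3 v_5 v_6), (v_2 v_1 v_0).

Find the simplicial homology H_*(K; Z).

We work with the vertex ordering v_0 < v_1 < v_2 < v_3 < v_4 < v_5 < v_6. The simplices of K, each written with vertices in increasing order, are:

  0-simplices (7): [v_0], [v_1], [v_2], [v_3], [v_4], [v_5], [v_6]
  1-simplices (18): (18 of them)
  2-simplices (12): (12 of them)

so the chain groups are C_0 ≅ Z^7, C_1 ≅ Z^18, C_2 ≅ Z^12.

Boundary ∂_1: C_1 → C_0 sends each edge [p,q] (with p < q) to q − p.
The resulting 7×18 matrix has rank 6, and its Smith normal form has invariant factors (1,1,1,1,1,1).

∂_2: C_2 → C_1 acts by ∂[p,q,r] = [q,r] − [p,r] + [p,q]. For instance
  ∂[v_0,v_1,v_2] = [v_1,v_2] − [v_0,v_2] + [v_0,v_1],
  ∂[v_0,v_4,v_5] = [v_4,v_5] − [v_0,v_5] + [v_0,v_4].
The 18×12 boundary matrix has rank 12 and Smith normal form diag(1,1,1,1,1,1,1,1,1,1,1,2).

Reading off H_k = ker ∂_k / im ∂_{k+1}:

  H_0: rank C_0 − rank ∂_1 = 7 − 6 = 1, and the invariant factors of ∂_1 are all 1, so H_0 ≅ Z.
  H_1: rank ker ∂_1 − rank ∂_2 = (18 − 6) − 12 = 0, and ∂_2 has invariant factor 2 > 1, so H_1 ≅ Z/2.
  H_2: rank ker ∂_2 − rank ∂_3 = (12 − 12) − 0 = 0, and there is no ∂_3, so H_2 ≅ 0.

As a check, the Euler characteristic is 7 − 18 + 12 = 1, which agrees with 1 − 0 + 0 = 1.

H_0 ≅ Z,  H_1 ≅ Z/2,  H_2 = 0.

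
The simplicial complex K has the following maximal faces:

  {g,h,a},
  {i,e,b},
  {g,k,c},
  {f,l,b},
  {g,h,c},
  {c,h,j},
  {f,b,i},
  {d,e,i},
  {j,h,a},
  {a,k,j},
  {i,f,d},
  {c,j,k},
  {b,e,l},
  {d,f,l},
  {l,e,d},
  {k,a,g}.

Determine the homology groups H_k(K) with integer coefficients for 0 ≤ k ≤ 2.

H_0 = Z^2,  H_1 = 0,  H_2 = Z^2.

We work with the vertex ordering a < b < c < d < e < f < g < h < i < j < k < l. The simplices of K, each written with vertices in increasing order, are:

  0-simplices (12): a, b, c, d, e, f, g, h, i, j, k, l
  1-simplices (24): ag, ah, aj, ak, be, bf, bi, bl, cg, ch, cj, ck, de, df, di, dl, ei, el, fi, fl, gh, gk, hj, jk
  2-simplices (16): agh, agk, ahj, ajk, bei, bel, bfi, bfl, cgh, cgk, chj, cjk, dei, del, dfi, dfl

so the chain groups are C_0 ≅ Z^12, C_1 ≅ Z^24, C_2 ≅ Z^16.

Boundary ∂_1: C_1 → C_0 maps an edge to its endpoints' difference, ∂[p,q] = q − p. For instance
  ∂bi = i − b.
This gives a 12×24 integer matrix of rank 10; reducing to Smith normal form yields diagonal entries (1,1,1,1,1,1,1,1,1,1).

The boundary map ∂_2: C_2 → C_1 maps a triangle to the signed sum of its edges. For instance
  ∂cgk = gk − ck + cg,
  ∂dfl = fl − dl + df.
As a 24×16 matrix over Z this has rank 14, with invariant factors (1,1,1,1,1,1,1,1,1,1,1,1,1,1).

Now H_k = ker ∂_k / im ∂_{k+1}, so:

  H_0: rank C_0 − rank ∂_1 = 12 − 10 = 2, and the invariant factors of ∂_1 are all 1, so H_0 = Z^2.
  H_1: rank ker ∂_1 − rank ∂_2 = (24 − 10) − 14 = 0, and the invariant factors of ∂_2 are all 1, so H_1 = 0.
  H_2: rank ker ∂_2 − rank ∂_3 = (16 − 14) − 0 = 2, and there is no ∂_3, so H_2 = Z^2.

(K is a triangulation of the disjoint union of the 2-sphere S^2 and the 2-sphere S^2.)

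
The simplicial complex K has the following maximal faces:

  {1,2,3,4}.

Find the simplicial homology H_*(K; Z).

Order the vertices as 1 < 2 < 3 < 4. Listing each simplex with vertices in this order, K has dimension 3 with simplices:

  0-simplices (4): [1], [2], [3], [4]
  1-simplices (6): [1,2], [1,3], [1,4], [2,3], [2,4], [3,4]
  2-simplices (4): [1,2,3], [1,2,4], [1,3,4], [2,3,4]
  3-simplices (1): [1,2,3,4]

Hence C_0 ≅ Z^4, C_1 ≅ Z^6, C_2 ≅ Z^4, C_3 ≅ Z^1.

∂_1: C_1 → C_0 maps an edge to its endpoints' difference, ∂[p,q] = q − p. For instance
  ∂[3,4] = [4] − [3].
The resulting 4×6 matrix has rank 3, and its Smith normal form has invariant factors (1,1,1).

∂_2: C_2 → C_1 sends each 2-simplex [p,q,r] to [q,r] − [p,r] + [p,q]. For instance
  ∂[1,3,4] = [3,4] − [1,4] + [1,3],
  ∂[2,3,4] = [3,4] − [2,4] + [2,3].
The 6×4 boundary matrix has rank 3 and Smith normal form diag(1,1,1).

The boundary map ∂_3: C_3 → C_2 sends each 3-simplex σ to the alternating sum Σ_i (−1)^i (σ with its i-th vertex removed). For instance
  ∂[1,2,3,4] = [2,3,4] − [1,3,4] + [1,2,4] − [1,2,3].
The 4×1 boundary matrix has rank 1 and Smith normal form diag(1).

Computing H_k = (kernel of ∂_k) / (image of ∂_{k+1}):

  H_0: rank C_0 − rank ∂_1 = 4 − 3 = 1, and the invariant factors of ∂_1 are all 1, so H_0 ≅ Z.
  H_1: rank ker ∂_1 − rank ∂_2 = (6 − 3) − 3 = 0, and the invariant factors of ∂_2 are all 1, so H_1 ≅ 0.
  H_2: rank ker ∂_2 − rank ∂_3 = (4 − 3) − 1 = 0, and the invariant factors of ∂_3 are all 1, so H_2 ≅ 0.
  H_3: rank ker ∂_3 − rank ∂_4 = (1 − 1) − 0 = 0, and there is no ∂_4, so H_3 ≅ 0.

As a check, the Euler characteristic is 4 − 6 + 4 − 1 = 1, which agrees with 1 − 0 + 0 − 0 = 1.

H_0 ≅ Z,  H_1 = 0,  H_2 = 0,  H_3 = 0.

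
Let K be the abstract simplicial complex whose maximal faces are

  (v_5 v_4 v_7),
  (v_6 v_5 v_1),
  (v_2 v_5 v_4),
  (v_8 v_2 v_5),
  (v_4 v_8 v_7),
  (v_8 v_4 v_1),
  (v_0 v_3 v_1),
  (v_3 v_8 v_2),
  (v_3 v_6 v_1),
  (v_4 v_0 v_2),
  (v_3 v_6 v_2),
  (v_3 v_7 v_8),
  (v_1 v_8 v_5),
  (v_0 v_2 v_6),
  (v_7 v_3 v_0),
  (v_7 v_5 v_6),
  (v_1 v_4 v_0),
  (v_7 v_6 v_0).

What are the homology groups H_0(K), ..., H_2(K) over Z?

H_0 = Z,  H_1 = Z ⊕ Z/2,  H_2 = 0.

Fix the vertex order v_0 < v_1 < v_2 < v_3 < v_4 < v_5 < v_6 < v_7 < v_8 and write every simplex with vertices in increasing order. Then dim K = 2 and the simplices of K are:

  0-simplices (9): [v_0], [v_1], [v_2], [v_3], [v_4], [v_5], [v_6], [v_7], [v_8]
  1-simplices (27): (27 of them)
  2-simplices (18): (18 of them)

so the chain groups are C_0 ≅ Z^9, C_1 ≅ Z^27, C_2 ≅ Z^18.

Boundary ∂_1: C_1 → C_0 is given by ∂[p,q] = [q] − [p]. For instance
  ∂[v_4,v_8] = [v_8] − [v_4].
This gives a 9×27 integer matrix of rank 8; reducing to Smith normal form yields diagonal entries (1,1,1,1,1,1,1,1).

The boundary map ∂_2: C_2 → C_1 maps a triangle to the signed sum of its edges. For instance
  ∂[v_5,v_6,v_7] = [v_6,v_7] − [v_5,v_7] + [v_5,v_6],
  ∂[v_3,v_7,v_8] = [v_7,v_8] − [v_3,v_8] + [v_3,v_7].
As a 27×18 matrix over Z this has rank 18, with invariant factors (1,1,1,1,1,1,1,1,1,1,1,1,1,1,1,1,1,2).

From H_k ≅ ker(∂_k) / im(∂_{k+1}) we obtain:

  H_0: rank C_0 − rank ∂_1 = 9 − 8 = 1, and the invariant factors of ∂_1 are all 1, so H_0 ≅ Z.
  H_1: rank ker ∂_1 − rank ∂_2 = (27 − 8) − 18 = 1, and ∂_2 has invariant factor 2 > 1, so H_1 ≅ Z ⊕ Z/2.
  H_2: rank ker ∂_2 − rank ∂_3 = (18 − 18) − 0 = 0, and there is no ∂_3, so H_2 ≅ 0.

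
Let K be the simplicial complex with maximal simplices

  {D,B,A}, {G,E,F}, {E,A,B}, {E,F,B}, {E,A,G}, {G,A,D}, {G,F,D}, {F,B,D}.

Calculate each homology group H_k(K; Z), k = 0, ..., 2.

Fix the vertex order A < B < D < E < F < G and write every simplex with vertices in increasing order. Then dim K = 2 and the simplices of K are:

  0-simplices (6): A, B, D, E, F, G
  1-simplices (12): AB, AD, AE, AG, BD, BE, BF, DF, DG, EF, EG, FG
  2-simplices (8): ABD, ABE, ADG, AEG, BDF, BEF, DFG, EFG

Hence C_0 ≅ Z^6, C_1 ≅ Z^12, C_2 ≅ Z^8.

∂_1: C_1 → C_0 maps an edge to its endpoints' difference, ∂[p,q] = q − p. For instance
  ∂BE = E − B.
The resulting 6×12 matrix has rank 5, and its Smith normal form has invariant factors (1,1,1,1,1).

Boundary ∂_2: C_2 → C_1 sends each 2-simplex [p,q,r] to [q,r] − [p,r] + [p,q]. For instance
  ∂ABD = BD − AD + AB,
  ∂BDF = DF − BF + BD.
This gives a 12×8 integer matrix of rank 7; reducing to Smith normal form yields diagonal entries (1,1,1,1,1,1,1).

Computing H_k = (kernel of ∂_k) / (image of ∂_{k+1}):

  H_0: rank C_0 − rank ∂_1 = 6 − 5 = 1, and the invariant factors of ∂_1 are all 1, so H_0 ≅ Z.
  H_1: rank ker ∂_1 − rank ∂_2 = (12 − 5) − 7 = 0, and the invariant factors of ∂_2 are all 1, so H_1 ≅ 0.
  H_2: rank ker ∂_2 − rank ∂_3 = (8 − 7) − 0 = 1, and there is no ∂_3, so H_2 ≅ Z.

H_0 ≅ Z,  H_1 = 0,  H_2 ≅ Z.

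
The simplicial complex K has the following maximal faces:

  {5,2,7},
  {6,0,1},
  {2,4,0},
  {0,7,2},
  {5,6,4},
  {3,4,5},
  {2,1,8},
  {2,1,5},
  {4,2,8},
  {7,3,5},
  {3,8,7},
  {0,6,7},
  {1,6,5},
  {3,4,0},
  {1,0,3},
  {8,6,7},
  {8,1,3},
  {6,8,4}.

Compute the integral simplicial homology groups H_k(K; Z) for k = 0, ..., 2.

H_0 ≅ Z,  H_1 ≅ Z^2,  H_2 ≅ Z.

Fix the vertex order 0 < 1 < 2 < 3 < 4 < 5 < 6 < 7 < 8 and write every simplex with vertices in increasing order. Then dim K = 2 and the simplices of K are:

  0-simplices (9): [0], [1], [2], [3], [4], [5], [6], [7], [8]
  1-simplices (27): (27 of them)
  2-simplices (18): [0,1,3], [0,1,6], [0,2,4], [0,2,7], [0,3,4], [0,6,7], [1,2,5], [1,2,8], [1,3,8], [1,5,6], [2,4,8], [2,5,7], [3,4,5], [3,5,7], [3,7,8], [4,5,6], [4,6,8], [6,7,8]

so the chain groups are C_0 ≅ Z^9, C_1 ≅ Z^27, C_2 ≅ Z^18.

∂_1: C_1 → C_0 sends each edge [p,q] (with p < q) to q − p. For instance
  ∂[6,7] = [7] − [6].
As a 9×27 matrix over Z this has rank 8, with invariant factors (1,1,1,1,1,1,1,1).

Boundary ∂_2: C_2 → C_1 sends each 2-simplex [p,q,r] to [q,r] − [p,r] + [p,q]. For instance
  ∂[2,5,7] = [5,7] − [2,7] + [2,5],
  ∂[0,2,7] = [2,7] − [0,7] + [0,2].
The resulting 27×18 matrix has rank 17, and its Smith normal form has invariant factors (1,1,1,1,1,1,1,1,1,1,1,1,1,1,1,1,1).

Now H_k = ker ∂_k / im ∂_{k+1}, so:

  H_0: rank C_0 − rank ∂_1 = 9 − 8 = 1, and the invariant factors of ∂_1 are all 1, so H_0 = Z.
  H_1: rank ker ∂_1 − rank ∂_2 = (27 − 8) − 17 = 2, and the invariant factors of ∂_2 are all 1, so H_1 = Z^2.
  H_2: rank ker ∂_2 − rank ∂_3 = (18 − 17) − 0 = 1, and there is no ∂_3, so H_2 = Z.

(K is a triangulation of the torus T^2.)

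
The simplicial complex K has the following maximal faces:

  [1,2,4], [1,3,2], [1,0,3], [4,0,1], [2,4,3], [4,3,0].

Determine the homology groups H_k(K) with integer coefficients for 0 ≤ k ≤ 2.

H_0 ≅ Z,  H_1 = 0,  H_2 ≅ Z.

Order the vertices as 0 < 1 < 2 < 3 < 4. Listing each simplex with vertices in this order, K has dimension 2 with simplices:

  0-simplices (5): [0], [1], [2], [3], [4]
  1-simplices (9): [0,1], [0,3], [0,4], [1,2], [1,3], [1,4], [2,3], [2,4], [3,4]
  2-simplices (6): [0,1,3], [0,1,4], [0,3,4], [1,2,3], [1,2,4], [2,3,4]

Hence C_0 ≅ Z^5, C_1 ≅ Z^9, C_2 ≅ Z^6.

Boundary ∂_1: C_1 → C_0 maps an edge to its endpoints' difference, ∂[p,q] = q − p. For instance
  ∂[2,4] = [4] − [2].
As a 5×9 matrix over Z this has rank 4, with invariant factors (1,1,1,1).

∂_2: C_2 → C_1 sends each 2-simplex [p,q,r] to [q,r] − [p,r] + [p,q]. For instance
  ∂[1,2,4] = [2,4] − [1,4] + [1,2],
  ∂[0,1,4] = [1,4] − [0,4] + [0,1].
The 9×6 boundary matrix has rank 5 and Smith normal form diag(1,1,1,1,1).

Computing H_k = (kernel of ∂_k) / (image of ∂_{k+1}):

  H_0: rank C_0 − rank ∂_1 = 5 − 4 = 1, and the invariant factors of ∂_1 are all 1, so H_0 = Z.
  H_1: rank ker ∂_1 − rank ∂_2 = (9 − 4) − 5 = 0, and the invariant factors of ∂_2 are all 1, so H_1 = 0.
  H_2: rank ker ∂_2 − rank ∂_3 = (6 − 5) − 0 = 1, and there is no ∂_3, so H_2 = Z.

As a check, the Euler characteristic is 5 − 9 + 6 = 2, which agrees with 1 − 0 + 1 = 2.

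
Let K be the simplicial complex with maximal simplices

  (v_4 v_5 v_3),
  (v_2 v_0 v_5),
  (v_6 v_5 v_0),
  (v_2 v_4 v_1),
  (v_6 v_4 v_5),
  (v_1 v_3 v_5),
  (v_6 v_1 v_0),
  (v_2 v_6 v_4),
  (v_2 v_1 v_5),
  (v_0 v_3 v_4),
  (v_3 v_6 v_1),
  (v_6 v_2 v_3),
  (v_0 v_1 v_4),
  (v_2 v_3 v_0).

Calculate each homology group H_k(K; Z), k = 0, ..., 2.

Order the vertices as v_0 < v_1 < v_2 < v_3 < v_4 < v_5 < v_6. Listing each simplex with vertices in this order, K has dimension 2 with simplices:

  0-simplices (7): [v_0], [v_1], [v_2], [v_3], [v_4], [v_5], [v_6]
  1-simplices (21): (21 of them)
  2-simplices (14): (14 of them)

so the chain groups are C_0 ≅ Z^7, C_1 ≅ Z^21, C_2 ≅ Z^14.

Boundary ∂_1: C_1 → C_0 is given by ∂[p,q] = [q] − [p]. For instance
  ∂[v_1,v_5] = [v_5] − [v_1].
The 7×21 boundary matrix has rank 6 and Smith normal form diag(1,1,1,1,1,1).

∂_2: C_2 → C_1 sends each 2-simplex [p,q,r] to [q,r] − [p,r] + [p,q]. For instance
  ∂[v_0,v_1,v_4] = [v_1,v_4] − [v_0,v_4] + [v_0,v_1],
  ∂[v_2,v_3,v_6] = [v_3,v_6] − [v_2,v_6] + [v_2,v_3].
As a 21×14 matrix over Z this has rank 13, with invariant factors (1,1,1,1,1,1,1,1,1,1,1,1,1).

Computing H_k = (kernel of ∂_k) / (image of ∂_{k+1}):

  H_0: rank C_0 − rank ∂_1 = 7 − 6 = 1, and the invariant factors of ∂_1 are all 1, so H_0 ≅ Z.
  H_1: rank ker ∂_1 − rank ∂_2 = (21 − 6) − 13 = 2, and the invariant factors of ∂_2 are all 1, so H_1 ≅ Z^2.
  H_2: rank ker ∂_2 − rank ∂_3 = (14 − 13) − 0 = 1, and there is no ∂_3, so H_2 ≅ Z.

H_0 ≅ Z,  H_1 ≅ Z^2,  H_2 ≅ Z.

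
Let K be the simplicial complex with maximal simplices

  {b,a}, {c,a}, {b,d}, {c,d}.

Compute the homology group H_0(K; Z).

H_0 ≅ Z.

Fix the vertex order a < b < c < d and write every simplex with vertices in increasing order. Then dim K = 1 and the simplices of K are:

  0-simplices (4): a, b, c, d
  1-simplices (4): ab, ac, bd, cd

giving chain groups C_0 ≅ Z^4, C_1 ≅ Z^4.

Boundary ∂_1: C_1 → C_0 is given by ∂[p,q] = [q] − [p]. For instance
  ∂cd = d − c.
As a 4×4 matrix over Z this has rank 3, with invariant factors (1,1,1).

Reading off H_k = ker ∂_k / im ∂_{k+1}:

  H_0: rank C_0 − rank ∂_1 = 4 − 3 = 1, and the invariant factors of ∂_1 are all 1, so H_0 ≅ Z.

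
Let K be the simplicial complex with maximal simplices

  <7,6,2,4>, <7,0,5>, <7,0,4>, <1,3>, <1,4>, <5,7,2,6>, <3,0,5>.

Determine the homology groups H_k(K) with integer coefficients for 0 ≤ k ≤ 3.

H_0 ≅ Z,  H_1 ≅ Z,  H_2 = 0,  H_3 = 0.

Fix the vertex order 0 < 1 < 2 < 3 < 4 < 5 < 6 < 7 and write every simplex with vertices in increasing order. Then dim K = 3 and the simplices of K are:

  0-simplices (8): [0], [1], [2], [3], [4], [5], [6], [7]
  1-simplices (16): [0,3], [0,4], [0,5], [0,7], [1,3], [1,4], [2,4], [2,5], [2,6], [2,7], [3,5], [4,6], [4,7], [5,6], [5,7], [6,7]
  2-simplices (10): [0,3,5], [0,4,7], [0,5,7], [2,4,6], [2,4,7], [2,5,6], [2,5,7], [2,6,7], [4,6,7], [5,6,7]
  3-simplices (2): [2,4,6,7], [2,5,6,7]

Hence C_0 ≅ Z^8, C_1 ≅ Z^16, C_2 ≅ Z^10, C_3 ≅ Z^2.

The boundary map ∂_1: C_1 → C_0 maps an edge to its endpoints' difference, ∂[p,q] = q − p.
This gives a 8×16 integer matrix of rank 7; reducing to Smith normal form yields diagonal entries (1,1,1,1,1,1,1).

∂_2: C_2 → C_1 maps a triangle to the signed sum of its edges. For instance
  ∂[2,4,6] = [4,6] − [2,6] + [2,4],
  ∂[2,5,7] = [5,7] − [2,7] + [2,5].
This gives a 16×10 integer matrix of rank 8; reducing to Smith normal form yields diagonal entries (1,1,1,1,1,1,1,1).

Boundary ∂_3: C_3 → C_2 sends each 3-simplex σ to the alternating sum Σ_i (−1)^i (σ with its i-th vertex removed). For instance
  ∂[2,5,6,7] = [5,6,7] − [2,6,7] + [2,5,7] − [2,5,6],
  ∂[2,4,6,7] = [4,6,7] − [2,6,7] + [2,4,7] − [2,4,6].
As a 10×2 matrix over Z this has rank 2, with invariant factors (1,1).

Now H_k = ker ∂_k / im ∂_{k+1}, so:

  H_0: rank C_0 − rank ∂_1 = 8 − 7 = 1, and the invariant factors of ∂_1 are all 1, so H_0 = Z.
  H_1: rank ker ∂_1 − rank ∂_2 = (16 − 7) − 8 = 1, and the invariant factors of ∂_2 are all 1, so H_1 = Z.
  H_2: rank ker ∂_2 − rank ∂_3 = (10 − 8) − 2 = 0, and the invariant factors of ∂_3 are all 1, so H_2 = 0.
  H_3: rank ker ∂_3 − rank ∂_4 = (2 − 2) − 0 = 0, and there is no ∂_4, so H_3 = 0.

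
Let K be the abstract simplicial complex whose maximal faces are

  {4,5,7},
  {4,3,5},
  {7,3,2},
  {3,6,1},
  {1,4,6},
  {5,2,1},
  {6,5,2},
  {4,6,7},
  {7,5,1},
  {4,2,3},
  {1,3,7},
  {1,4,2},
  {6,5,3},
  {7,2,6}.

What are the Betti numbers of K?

b_0 = 1, b_1 = 2, b_2 = 1.

Take the total order 1 < 2 < 3 < 4 < 5 < 6 < 7 on the vertex set. Then K (dimension 2) consists of the simplices:

  0-simplices (7): [1], [2], [3], [4], [5], [6], [7]
  1-simplices (21): [1,2], [1,3], [1,4], [1,5], [1,6], [1,7], [2,3], [2,4], [2,5], [2,6], [2,7], [3,4], [3,5], [3,6], [3,7], [4,5], [4,6], [4,7], [5,6], [5,7], [6,7]
  2-simplices (14): [1,2,4], [1,2,5], [1,3,6], [1,3,7], [1,4,6], [1,5,7], [2,3,4], [2,3,7], [2,5,6], [2,6,7], [3,4,5], [3,5,6], [4,5,7], [4,6,7]

so the chain groups are C_0 ≅ Z^7, C_1 ≅ Z^21, C_2 ≅ Z^14.

Boundary ∂_1: C_1 → C_0 maps an edge to its endpoints' difference, ∂[p,q] = q − p. For instance
  ∂[2,7] = [7] − [2].
The 7×21 boundary matrix has rank 6 and Smith normal form diag(1,1,1,1,1,1).

∂_2: C_2 → C_1 maps a triangle to the signed sum of its edges. For instance
  ∂[1,2,5] = [2,5] − [1,5] + [1,2],
  ∂[2,3,4] = [3,4] − [2,4] + [2,3].
The 21×14 boundary matrix has rank 13 and Smith normal form diag(1,1,1,1,1,1,1,1,1,1,1,1,1).

Computing H_k = (kernel of ∂_k) / (image of ∂_{k+1}):

  H_0: rank C_0 − rank ∂_1 = 7 − 6 = 1, and the invariant factors of ∂_1 are all 1, so H_0 ≅ Z.
  H_1: rank ker ∂_1 − rank ∂_2 = (21 − 6) − 13 = 2, and the invariant factors of ∂_2 are all 1, so H_1 ≅ Z^2.
  H_2: rank ker ∂_2 − rank ∂_3 = (14 − 13) − 0 = 1, and there is no ∂_3, so H_2 ≅ Z.

Hence the Betti numbers are b_0 = 1, b_1 = 2, b_2 = 1.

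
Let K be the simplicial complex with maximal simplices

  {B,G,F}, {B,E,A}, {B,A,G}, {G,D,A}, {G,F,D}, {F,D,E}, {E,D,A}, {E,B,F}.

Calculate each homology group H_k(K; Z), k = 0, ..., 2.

H_0 ≅ Z,  H_1 = 0,  H_2 ≅ Z.

Order the vertices as A < B < D < E < F < G. Listing each simplex with vertices in this order, K has dimension 2 with simplices:

  0-simplices (6): A, B, D, E, F, G
  1-simplices (12): AB, AD, AE, AG, BE, BF, BG, DE, DF, DG, EF, FG
  2-simplices (8): ABE, ABG, ADE, ADG, BEF, BFG, DEF, DFG

Hence C_0 ≅ Z^6, C_1 ≅ Z^12, C_2 ≅ Z^8.

The boundary map ∂_1: C_1 → C_0 maps an edge to its endpoints' difference, ∂[p,q] = q − p. For instance
  ∂AD = D − A.
This gives a 6×12 integer matrix of rank 5; reducing to Smith normal form yields diagonal entries (1,1,1,1,1).

Boundary ∂_2: C_2 → C_1 sends each 2-simplex [p,q,r] to [q,r] − [p,r] + [p,q]. For instance
  ∂ABE = BE − AE + AB,
  ∂ADE = DE − AE + AD.
The 12×8 boundary matrix has rank 7 and Smith normal form diag(1,1,1,1,1,1,1).

From H_k ≅ ker(∂_k) / im(∂_{k+1}) we obtain:

  H_0: rank C_0 − rank ∂_1 = 6 − 5 = 1, and the invariant factors of ∂_1 are all 1, so H_0 ≅ Z.
  H_1: rank ker ∂_1 − rank ∂_2 = (12 − 5) − 7 = 0, and the invariant factors of ∂_2 are all 1, so H_1 ≅ 0.
  H_2: rank ker ∂_2 − rank ∂_3 = (8 − 7) − 0 = 1, and there is no ∂_3, so H_2 ≅ Z.

As a check, the Euler characteristic is 6 − 12 + 8 = 2, which agrees with 1 − 0 + 1 = 2.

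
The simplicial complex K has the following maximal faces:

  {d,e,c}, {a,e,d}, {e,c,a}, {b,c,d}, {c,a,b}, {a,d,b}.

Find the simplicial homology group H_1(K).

H_1 = 0.

Order the vertices as a < b < c < d < e. Listing each simplex with vertices in this order, K has dimension 2 with simplices:

  0-simplices (5): a, b, c, d, e
  1-simplices (9): ab, ac, ad, ae, bc, bd, cd, ce, de
  2-simplices (6): abc, abd, ace, ade, bcd, cde

giving chain groups C_0 ≅ Z^5, C_1 ≅ Z^9, C_2 ≅ Z^6.

The boundary map ∂_1: C_1 → C_0 sends each edge [p,q] (with p < q) to q − p.
As a 5×9 matrix over Z this has rank 4, with invariant factors (1,1,1,1).

∂_2: C_2 → C_1 maps a triangle to the signed sum of its edges. For instance
  ∂abc = bc − ac + ab,
  ∂abd = bd − ad + ab.
This gives a 9×6 integer matrix of rank 5; reducing to Smith normal form yields diagonal entries (1,1,1,1,1).

From H_k ≅ ker(∂_k) / im(∂_{k+1}) we obtain:

  H_1: rank ker ∂_1 − rank ∂_2 = (9 − 4) − 5 = 0, and the invariant factors of ∂_2 are all 1, so H_1 ≅ 0.

(K is a triangulation of the 2-sphere S^2.)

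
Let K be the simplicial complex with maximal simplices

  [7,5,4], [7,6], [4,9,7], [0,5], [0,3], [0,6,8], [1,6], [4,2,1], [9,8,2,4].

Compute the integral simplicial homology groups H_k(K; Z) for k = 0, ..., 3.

H_0 ≅ Z,  H_1 ≅ Z^3,  H_2 = 0,  H_3 = 0.

Take the total order 0 < 1 < 2 < 3 < 4 < 5 < 6 < 7 < 8 < 9 on the vertex set. Then K (dimension 3) consists of the simplices:

  0-simplices (10): [0], [1], [2], [3], [4], [5], [6], [7], [8], [9]
  1-simplices (19): [0,3], [0,5], [0,6], [0,8], [1,2], [1,4], [1,6], [2,4], [2,8], [2,9], [4,5], [4,7], [4,8], [4,9], [5,7], [6,7], [6,8], [7,9], [8,9]
  2-simplices (8): [0,6,8], [1,2,4], [2,4,8], [2,4,9], [2,8,9], [4,5,7], [4,7,9], [4,8,9]
  3-simplices (1): [2,4,8,9]

giving chain groups C_0 ≅ Z^10, C_1 ≅ Z^19, C_2 ≅ Z^8, C_3 ≅ Z^1.

The boundary map ∂_1: C_1 → C_0 is given by ∂[p,q] = [q] − [p]. For instance
  ∂[6,8] = [8] − [6].
As a 10×19 matrix over Z this has rank 9, with invariant factors (1,1,1,1,1,1,1,1,1).

The boundary map ∂_2: C_2 → C_1 sends each 2-simplex [p,q,r] to [q,r] − [p,r] + [p,q]. For instance
  ∂[2,4,9] = [4,9] − [2,9] + [2,4],
  ∂[2,4,8] = [4,8] − [2,8] + [2,4].
As a 19×8 matrix over Z this has rank 7, with invariant factors (1,1,1,1,1,1,1).

The boundary map ∂_3: C_3 → C_2 sends each 3-simplex σ to the alternating sum Σ_i (−1)^i (σ with its i-th vertex removed). For instance
  ∂[2,4,8,9] = [4,8,9] − [2,8,9] + [2,4,9] − [2,4,8].
As a 8×1 matrix over Z this has rank 1, with invariant factors (1).

Reading off H_k = ker ∂_k / im ∂_{k+1}:

  H_0: rank C_0 − rank ∂_1 = 10 − 9 = 1, and the invariant factors of ∂_1 are all 1, so H_0 ≅ Z.
  H_1: rank ker ∂_1 − rank ∂_2 = (19 − 9) − 7 = 3, and the invariant factors of ∂_2 are all 1, so H_1 ≅ Z^3.
  H_2: rank ker ∂_2 − rank ∂_3 = (8 − 7) − 1 = 0, and the invariant factors of ∂_3 are all 1, so H_2 ≅ 0.
  H_3: rank ker ∂_3 − rank ∂_4 = (1 − 1) − 0 = 0, and there is no ∂_4, so H_3 ≅ 0.

As a check, the Euler characteristic is 10 − 19 + 8 − 1 = -2, which agrees with 1 − 3 + 0 − 0 = -2.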